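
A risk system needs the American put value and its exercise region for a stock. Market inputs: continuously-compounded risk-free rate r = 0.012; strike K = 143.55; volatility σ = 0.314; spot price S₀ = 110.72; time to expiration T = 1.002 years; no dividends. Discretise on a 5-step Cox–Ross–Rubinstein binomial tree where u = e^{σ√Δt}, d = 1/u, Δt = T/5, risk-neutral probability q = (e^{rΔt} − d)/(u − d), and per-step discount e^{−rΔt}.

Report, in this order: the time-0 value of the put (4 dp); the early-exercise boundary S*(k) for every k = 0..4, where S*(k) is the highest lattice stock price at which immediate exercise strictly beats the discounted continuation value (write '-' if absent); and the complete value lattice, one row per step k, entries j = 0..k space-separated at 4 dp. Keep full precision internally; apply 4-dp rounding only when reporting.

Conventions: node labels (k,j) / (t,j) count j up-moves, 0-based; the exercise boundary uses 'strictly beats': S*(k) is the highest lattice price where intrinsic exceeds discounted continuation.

price = 36.8236
boundary = - - 83.5858 96.2009 110.7200
tree:
36.8236
47.9846 24.5982
59.9642 34.9057 13.2600
70.9251 47.3491 21.2443 4.4478
80.4486 59.9642 32.8300 8.4674 0.0000
88.7233 70.9251 47.3491 16.1197 0.0000 0.0000

Δt=0.20040  u=1.15092  d=0.86887  q=0.47345  discount=0.99760
step 5 (expiry): payoffs max(K−S,0) = 88.7233 70.9251 47.3491 16.1197 0.0000 0.0000
step 4: (k=4,j=0): S=63.1014, K−S=80.4486, hold=80.1038 ⇒ V=80.4486 exercise | (k=4,j=1): S=83.5858, K−S=59.9642, hold=59.6194 ⇒ V=59.9642 exercise | (k=4,j=2): S=110.7200, K−S=32.8300, hold=32.4852 ⇒ V=32.8300 exercise | (k=4,j=3): S=146.6627, K−S=0.0000, hold=8.4674 ⇒ V=8.4674 continue | (k=4,j=4): S=194.2733, K−S=0.0000, hold=0.0000 ⇒ V=0.0000 continue  boundary S*=110.7200
step 3: (k=3,j=0): S=72.6249, K−S=70.9251, hold=70.5803 ⇒ V=70.9251 exercise | (k=3,j=1): S=96.2009, K−S=47.3491, hold=47.0043 ⇒ V=47.3491 exercise | (k=3,j=2): S=127.4303, K−S=16.1197, hold=21.2443 ⇒ V=21.2443 continue | (k=3,j=3): S=168.7977, K−S=0.0000, hold=4.4478 ⇒ V=4.4478 continue  boundary S*=96.2009
step 2: (k=2,j=0): S=83.5858, K−S=59.9642, hold=59.6194 ⇒ V=59.9642 exercise | (k=2,j=1): S=110.7200, K−S=32.8300, hold=34.9057 ⇒ V=34.9057 continue | (k=2,j=2): S=146.6627, K−S=0.0000, hold=13.2600 ⇒ V=13.2600 continue  boundary S*=83.5858
step 1: (k=1,j=0): S=96.2009, K−S=47.3491, hold=47.9846 ⇒ V=47.9846 continue | (k=1,j=1): S=127.4303, K−S=16.1197, hold=24.5982 ⇒ V=24.5982 continue  boundary S*=-
step 0: (k=0,j=0): S=110.7200, K−S=32.8300, hold=36.8236 ⇒ V=36.8236 continue  boundary S*=-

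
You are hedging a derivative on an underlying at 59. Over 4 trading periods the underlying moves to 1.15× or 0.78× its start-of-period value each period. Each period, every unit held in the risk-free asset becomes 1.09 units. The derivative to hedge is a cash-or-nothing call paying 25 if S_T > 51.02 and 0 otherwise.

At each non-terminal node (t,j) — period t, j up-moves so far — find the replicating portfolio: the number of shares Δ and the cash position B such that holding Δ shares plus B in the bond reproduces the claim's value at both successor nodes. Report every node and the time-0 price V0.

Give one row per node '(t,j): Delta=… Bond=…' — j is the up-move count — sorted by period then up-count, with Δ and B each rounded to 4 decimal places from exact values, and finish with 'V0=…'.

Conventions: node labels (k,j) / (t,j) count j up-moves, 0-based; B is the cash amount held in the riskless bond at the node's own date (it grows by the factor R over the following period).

Since d<R<u, set p* = (R−d)/(u−d) = 0.8378; price each node as the discounted p*-expectation of its children.
Terminal payoffs: V(4,0)=0.0000, V(4,1)=0.0000, V(4,2)=0.0000, V(4,3)=25.0000, V(4,4)=25.0000
  t=3,j=0: stock 27.9986 → up 32.1984 (V=0.0000), down 21.8389 (V=0.0000). Price 0.0000; hedge Δ=0.0000, bond B=0.0000.
  t=3,j=1: stock 41.2799 → up 47.4719 (V=0.0000), down 32.1984 (V=0.0000). Price 0.0000; hedge Δ=0.0000, bond B=0.0000.
  t=3,j=2: stock 60.8614 → up 69.9907 (V=25.0000), down 47.4719 (V=0.0000). Price 19.2165; hedge Δ=1.1102, bond B=-48.3511.
  t=3,j=3: stock 89.7316 → up 103.1914 (V=25.0000), down 69.9907 (V=25.0000). Price 22.9358; hedge Δ=0.0000, bond B=22.9358.
  t=2,j=0: stock 35.8956 → up 41.2799 (V=0.0000), down 27.9986 (V=0.0000). Price 0.0000; hedge Δ=0.0000, bond B=0.0000.
  t=2,j=1: stock 52.9230 → up 60.8614 (V=19.2165), down 41.2799 (V=0.0000). Price 14.7709; hedge Δ=0.9814, bond B=-37.1655.
  t=2,j=2: stock 78.0275 → up 89.7316 (V=22.9358), down 60.8614 (V=19.2165). Price 20.4887; hedge Δ=0.1288, bond B=10.4365.
  t=1,j=0: stock 46.0200 → up 52.9230 (V=14.7709), down 35.8956 (V=0.0000). Price 11.3538; hedge Δ=0.8675, bond B=-28.5676.
  t=1,j=1: stock 67.8500 → up 78.0275 (V=20.4887), down 52.9230 (V=14.7709). Price 17.9463; hedge Δ=0.2278, bond B=2.4929.
  t=0,j=0: stock 59.0000 → up 67.8500 (V=17.9463), down 46.0200 (V=11.3538). Price 15.4837; hedge Δ=0.3020, bond B=-2.3339.
Verification: the root portfolio costs Δ(0,0)·S0 + B(0,0) = 15.4837, matching V0.

(0,0): Delta=0.3020 Bond=-2.3339
(1,0): Delta=0.8675 Bond=-28.5676
(1,1): Delta=0.2278 Bond=2.4929
(2,0): Delta=0.0000 Bond=0.0000
(2,1): Delta=0.9814 Bond=-37.1655
(2,2): Delta=0.1288 Bond=10.4365
(3,0): Delta=0.0000 Bond=0.0000
(3,1): Delta=0.0000 Bond=0.0000
(3,2): Delta=1.1102 Bond=-48.3511
(3,3): Delta=0.0000 Bond=22.9358
V0=15.4837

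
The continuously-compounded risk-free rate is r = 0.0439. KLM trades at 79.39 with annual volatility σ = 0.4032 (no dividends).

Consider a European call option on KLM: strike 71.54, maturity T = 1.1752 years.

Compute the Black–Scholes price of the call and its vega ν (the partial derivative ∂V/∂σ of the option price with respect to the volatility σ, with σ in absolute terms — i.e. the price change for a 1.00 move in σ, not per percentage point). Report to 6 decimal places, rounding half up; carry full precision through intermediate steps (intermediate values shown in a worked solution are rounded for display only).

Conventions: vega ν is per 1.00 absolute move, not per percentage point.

σ√T = 0.4032·√1.1752 = 0.437096
d₁ = (ln(S/K) + (r+σ²/2)T) / (σ√T) = (ln(79.39/71.54) + (0.0439+0.4032²/2)·1.1752) / 0.437096 = (0.104116 + 0.147118) / 0.437096 = 0.574779
d₂ = d₁ − σ√T = 0.574779 − 0.437096 = 0.137683
e^{−rT} = 0.949717
N(d₁) = 0.717280,  N(d₂) = 0.554755
Call price V = S·N(d₁) − K·e^{−rT}·N(d₂) = 56.944821 − 37.691552 = 19.253269
φ(d₁) = (1/√(2π))·e^{−d₁²/2} = 0.338198
ν = S·φ(d₁)·√T = 29.106682

price = 19.253269
ν = 29.106682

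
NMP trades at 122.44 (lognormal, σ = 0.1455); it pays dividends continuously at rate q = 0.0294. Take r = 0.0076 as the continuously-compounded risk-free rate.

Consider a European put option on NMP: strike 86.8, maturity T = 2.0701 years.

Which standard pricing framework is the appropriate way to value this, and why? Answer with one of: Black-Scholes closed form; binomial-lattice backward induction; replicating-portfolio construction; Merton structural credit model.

Key observation: with NMP following a GBM at constant σ and r, the European put struck at 86.8 prices in closed form — nothing here needs a stepwise model or a balance sheet.

framework: Black-Scholes closed form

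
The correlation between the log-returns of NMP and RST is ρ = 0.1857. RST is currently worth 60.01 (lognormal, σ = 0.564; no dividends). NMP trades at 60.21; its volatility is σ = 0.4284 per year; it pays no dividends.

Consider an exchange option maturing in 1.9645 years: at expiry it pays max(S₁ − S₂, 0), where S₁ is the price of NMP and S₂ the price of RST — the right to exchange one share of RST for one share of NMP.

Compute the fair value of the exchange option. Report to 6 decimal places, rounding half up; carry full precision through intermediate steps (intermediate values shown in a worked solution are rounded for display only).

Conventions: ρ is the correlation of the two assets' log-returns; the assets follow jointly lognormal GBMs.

σ_eff = √(σ₁² + σ₂² − 2ρσ₁σ₂) = √(0.4284² + 0.564² − 2·0.1857·0.4284·0.564) = 0.641783
d₁ = (ln(S₁/S₂) + (q₂ − q₁ + σ_eff²/2)T) / (σ_eff√T) = (ln(60.21/60.01) + (0.0 − 0.0 + 0.205943)·1.9645) / 0.899527 = 0.453463
d₂ = d₁ − σ_eff√T = 0.453463 − 0.899527 = -0.446065
N(d₁) = 0.674892,  N(d₂) = 0.327775
V = S₁·e^{−q₁T}·N(d₁) − S₂·e^{−q₂T}·N(d₂) = 40.635257 − 19.669790 = 20.965467
Key observation: the rate r is irrelevant here: denominating values in RST turns the exchange into a ratio option on S₁/S₂, and discounting at r drops out.

exchange price = 20.965467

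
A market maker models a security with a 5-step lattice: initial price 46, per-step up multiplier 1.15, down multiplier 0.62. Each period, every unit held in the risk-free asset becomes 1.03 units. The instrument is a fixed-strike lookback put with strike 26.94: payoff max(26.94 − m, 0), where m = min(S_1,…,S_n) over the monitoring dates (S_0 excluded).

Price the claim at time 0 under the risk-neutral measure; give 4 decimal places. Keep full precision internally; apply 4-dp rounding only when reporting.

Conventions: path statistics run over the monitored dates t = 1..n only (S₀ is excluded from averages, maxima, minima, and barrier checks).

Risk-neutral up-probability p* = (R−d)/(u−d) = (1.03−0.62)/(1.15−0.62) = 0.7736; the claim prices as the p*-weighted sum of path payoffs discounted by R^5.
Enumerate all 2^5 = 32 price paths (U = up ×1.15, D = down ×0.62); each path with k up-moves has probability p*^k·(1−p*)^(5−k).
DDDDD: m=4.2142, payoff=22.7258, prob=0.000595
UDDDD: m=7.8167, payoff=19.1233, prob=0.002033
DUDDD: m=7.8167, payoff=19.1233, prob=0.002033
UUDDD: m=14.4987, payoff=12.4413, prob=0.006946
DDUDD: m=7.8167, payoff=19.1233, prob=0.002033
UDUDD: m=14.4987, payoff=12.4413, prob=0.006946
DUUDD: m=14.4987, payoff=12.4413, prob=0.006946
UUUDD: m=26.8927, payoff=0.0473, prob=0.023732
DDDUD: m=7.8167, payoff=19.1233, prob=0.002033
UDDUD: m=14.4987, payoff=12.4413, prob=0.006946
DUDUD: m=14.4987, payoff=12.4413, prob=0.006946
UUDUD: m=26.8927, payoff=0.0473, prob=0.023732
DDUUD: m=14.4987, payoff=12.4413, prob=0.006946
UDUUD: m=26.8927, payoff=0.0473, prob=0.023732
DUUUD: m=26.8927, payoff=0.0473, prob=0.023732
UUUUD: m=49.8817, payoff=0.0000, prob=0.081084
DDDDU: m=6.7971, payoff=20.1429, prob=0.002033
UDDDU: m=12.6076, payoff=14.3324, prob=0.006946
DUDDU: m=12.6076, payoff=14.3324, prob=0.006946
UUDDU: m=23.3850, payoff=3.5550, prob=0.023732
DDUDU: m=12.6076, payoff=14.3324, prob=0.006946
UDUDU: m=23.3850, payoff=3.5550, prob=0.023732
DUUDU: m=23.3850, payoff=3.5550, prob=0.023732
UUUDU: m=43.3754, payoff=0.0000, prob=0.081084
DDDUU: m=10.9631, payoff=15.9769, prob=0.006946
UDDUU: m=20.3348, payoff=6.6052, prob=0.023732
DUDUU: m=20.3348, payoff=6.6052, prob=0.023732
UUDUU: m=37.7177, payoff=0.0000, prob=0.081084
DDUUU: m=17.6824, payoff=9.2576, prob=0.023732
UDUUU: m=32.7980, payoff=0.0000, prob=0.081084
DUUUU: m=28.5200, payoff=0.0000, prob=0.081084
UUUUU: m=52.9000, payoff=0.0000, prob=0.277038
Price = Σ prob·payoff / R^5 = 1.928919 / 1.159274 = 1.6639

price = 1.6639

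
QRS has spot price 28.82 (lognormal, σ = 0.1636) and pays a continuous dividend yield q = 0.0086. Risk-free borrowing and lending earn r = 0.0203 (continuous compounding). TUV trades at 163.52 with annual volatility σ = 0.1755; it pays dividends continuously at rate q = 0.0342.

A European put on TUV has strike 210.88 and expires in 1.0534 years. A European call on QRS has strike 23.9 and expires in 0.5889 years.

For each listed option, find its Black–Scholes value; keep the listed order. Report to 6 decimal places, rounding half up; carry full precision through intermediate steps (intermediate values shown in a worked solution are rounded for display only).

price(TUV put K=210.88) = 49.648730
price(QRS call K=23.9) = 5.144466

[TUV put K=210.88]
σ√T = 0.1755·√1.0534 = 0.180125
d₁ = (ln(S/K) + (r−q+σ²/2)T) / (σ√T) = (ln(163.52/210.88) + (0.0203−0.0342+0.1755²/2)·1.0534) / 0.180125 = (-0.254354 + 0.001580) / 0.180125 = -1.403325
d₂ = d₁ − σ√T = -1.403325 − 0.180125 = -1.583449
e^{−rT} = 0.978843
e^{−qT} = 0.964615
N(−d₁) = 0.919740,  N(−d₂) = 0.943340
price = K·e^{−rT}·N(−d₂) − S·e^{−qT}·N(−d₁) = 194.722842 − 145.074112 = 49.648730
[QRS call K=23.9]
σ√T = 0.1636·√0.5889 = 0.125546
d₁ = (ln(S/K) + (r−q+σ²/2)T) / (σ√T) = (ln(28.82/23.9) + (0.0203−0.0086+0.1636²/2)·0.5889) / 0.125546 = (0.187191 + 0.014771) / 0.125546 = 1.608667
d₂ = d₁ − σ√T = 1.608667 − 0.125546 = 1.483120
e^{−rT} = 0.988117
e^{−qT} = 0.994948
N(d₁) = 0.946155,  N(d₂) = 0.930979
price = S·e^{−qT}·N(d₁) − K·e^{−rT}·N(d₂) = 27.130446 − 21.985980 = 5.144466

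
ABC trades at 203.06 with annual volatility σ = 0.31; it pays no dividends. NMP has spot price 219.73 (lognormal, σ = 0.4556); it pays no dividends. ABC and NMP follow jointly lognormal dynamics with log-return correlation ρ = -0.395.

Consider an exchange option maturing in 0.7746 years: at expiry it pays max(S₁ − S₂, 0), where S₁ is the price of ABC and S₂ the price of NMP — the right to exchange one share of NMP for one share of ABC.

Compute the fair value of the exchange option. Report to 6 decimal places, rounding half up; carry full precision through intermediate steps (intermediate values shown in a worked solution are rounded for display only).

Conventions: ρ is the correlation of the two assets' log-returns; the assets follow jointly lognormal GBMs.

exchange price = 39.304869

σ_eff = √(σ₁² + σ₂² − 2ρσ₁σ₂) = √(0.31² + 0.4556² − 2·-0.395·0.31·0.4556) = 0.644397
d₁ = (ln(S₁/S₂) + (q₂ − q₁ + σ_eff²/2)T) / (σ_eff√T) = (ln(203.06/219.73) + (0.0 − 0.0 + 0.207624)·0.7746) / 0.567143 = 0.144456
d₂ = d₁ − σ_eff√T = 0.144456 − 0.567143 = -0.422686
N(d₁) = 0.557430,  N(d₂) = 0.336262
V = S₁·e^{−q₁T}·N(d₁) − S₂·e^{−q₂T}·N(d₂) = 113.191734 − 73.886866 = 39.304869
Key observation: pricing in NMP-units makes this a unit-strike call on the ratio S₁/S₂ — the risk-free rate cancels and cannot affect the value.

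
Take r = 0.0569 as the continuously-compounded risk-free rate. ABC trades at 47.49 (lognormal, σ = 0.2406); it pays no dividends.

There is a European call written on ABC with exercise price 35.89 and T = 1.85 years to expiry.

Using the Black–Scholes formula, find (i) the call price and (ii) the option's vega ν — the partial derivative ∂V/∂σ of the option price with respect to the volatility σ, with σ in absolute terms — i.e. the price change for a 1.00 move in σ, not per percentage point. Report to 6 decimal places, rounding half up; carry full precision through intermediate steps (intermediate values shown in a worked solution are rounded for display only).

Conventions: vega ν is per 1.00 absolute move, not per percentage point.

σ√T = 0.2406·√1.85 = 0.327251
d₁ = (ln(S/K) + (r+σ²/2)T) / (σ√T) = (ln(47.49/35.89) + (0.0569+0.2406²/2)·1.85) / 0.327251 = (0.280060 + 0.158812) / 0.327251 = 1.341086
d₂ = d₁ − σ√T = 1.341086 − 0.327251 = 1.013834
e^{−rT} = 0.900086
N(d₁) = 0.910054,  N(d₂) = 0.844669
Call price V = S·N(d₁) − K·e^{−rT}·N(d₂) = 43.218451 − 27.286264 = 15.932187
φ(d₁) = (1/√(2π))·e^{−d₁²/2} = 0.162319
ν = S·φ(d₁)·√T = 10.484708

price = 15.932187
ν = 10.484708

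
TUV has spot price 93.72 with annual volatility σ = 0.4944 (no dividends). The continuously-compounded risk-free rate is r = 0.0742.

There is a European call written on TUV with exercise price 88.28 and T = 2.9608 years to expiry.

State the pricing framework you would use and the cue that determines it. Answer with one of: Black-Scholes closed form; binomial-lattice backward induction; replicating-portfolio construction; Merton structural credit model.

Key observation: the instrument is a plain European call (strike 88.28) on a lognormal asset; the exact continuous-time formula applies directly.

framework: Black-Scholes closed form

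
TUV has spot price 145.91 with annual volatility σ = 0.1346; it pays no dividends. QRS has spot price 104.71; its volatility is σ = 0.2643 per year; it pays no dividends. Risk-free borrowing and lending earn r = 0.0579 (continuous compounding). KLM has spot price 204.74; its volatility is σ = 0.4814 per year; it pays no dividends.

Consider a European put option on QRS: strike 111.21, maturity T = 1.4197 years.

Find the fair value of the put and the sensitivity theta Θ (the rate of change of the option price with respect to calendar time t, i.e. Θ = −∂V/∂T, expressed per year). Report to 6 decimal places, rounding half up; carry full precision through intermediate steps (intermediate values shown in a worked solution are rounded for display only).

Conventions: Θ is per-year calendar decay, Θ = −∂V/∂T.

price = 11.851878
Θ = -1.342306

σ√T = 0.2643·√1.4197 = 0.314917
d₁ = (ln(S/K) + (r+σ²/2)T) / (σ√T) = (ln(104.71/111.21) + (0.0579+0.2643²/2)·1.4197) / 0.314917 = (-0.060226 + 0.131787) / 0.314917 = 0.227238
d₂ = d₁ − σ√T = 0.227238 − 0.314917 = -0.087678
e^{−rT} = 0.921087
N(−d₁) = 0.410119,  N(−d₂) = 0.534934
Put price V = K·e^{−rT}·N(−d₂) − S·N(−d₁) = 54.795454 − 42.943576 = 11.851878
φ(d₁) = (1/√(2π))·e^{−d₁²/2} = 0.388774
Θ = −S·φ(d₁)·σ/(2√T) + r·K·e^{−rT}·N(−d₂) = −4.514963 + 3.172657 = -1.342306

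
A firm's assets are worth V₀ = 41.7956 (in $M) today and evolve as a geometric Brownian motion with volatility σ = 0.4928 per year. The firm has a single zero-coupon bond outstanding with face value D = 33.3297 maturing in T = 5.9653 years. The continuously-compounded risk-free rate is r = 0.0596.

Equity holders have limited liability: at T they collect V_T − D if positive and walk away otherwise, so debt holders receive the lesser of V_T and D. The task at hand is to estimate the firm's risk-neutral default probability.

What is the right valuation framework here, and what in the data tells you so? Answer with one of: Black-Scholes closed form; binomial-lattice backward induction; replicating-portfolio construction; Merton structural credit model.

Key observation: a levered firm with one bullet debt due at 5.9653 years is the canonical structural-credit setup: equity is a call on the firm's assets struck at the face value.

framework: Merton structural credit model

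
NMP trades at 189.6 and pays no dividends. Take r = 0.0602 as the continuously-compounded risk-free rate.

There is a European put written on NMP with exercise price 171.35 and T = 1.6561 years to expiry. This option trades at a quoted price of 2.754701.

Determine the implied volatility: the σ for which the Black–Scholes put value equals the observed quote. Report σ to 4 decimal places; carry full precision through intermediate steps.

At σ = 0.1541 the Black–Scholes value reproduces the quote:
σ√T = 0.1541·√1.6561 = 0.198311
d₁ = (ln(S/K) + (r+σ²/2)T) / (σ√T) = (ln(189.6/171.35) + (0.0602+0.1541²/2)·1.6561) / 0.198311 = (0.101208 + 0.119361) / 0.198311 = 1.112241
d₂ = d₁ − σ√T = 1.112241 − 0.198311 = 0.913930
e^{−rT} = 0.905111
N(−d₁) = 0.133017,  N(−d₂) = 0.180377
V = K·e^{−rT}·N(−d₂) − S·N(−d₁) = 27.974789 − 25.220088 = 2.754701 (equal to the quote); since ∂V/∂σ > 0 for all σ, the implied volatility is unique

sigma = 0.1541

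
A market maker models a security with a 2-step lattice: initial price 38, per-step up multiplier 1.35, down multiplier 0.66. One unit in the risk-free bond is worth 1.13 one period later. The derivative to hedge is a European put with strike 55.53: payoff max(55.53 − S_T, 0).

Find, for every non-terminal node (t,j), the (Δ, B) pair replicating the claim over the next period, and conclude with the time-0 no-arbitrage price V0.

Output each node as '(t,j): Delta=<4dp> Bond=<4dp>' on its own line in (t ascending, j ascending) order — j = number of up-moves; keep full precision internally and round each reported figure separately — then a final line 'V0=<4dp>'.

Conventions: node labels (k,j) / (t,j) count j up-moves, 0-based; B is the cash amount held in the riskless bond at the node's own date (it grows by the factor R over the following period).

(0,0): Delta=-0.6845 Bond=36.4849
(1,0): Delta=-1.0000 Bond=49.1416
(1,1): Delta=-0.6123 Bond=37.5237
V0=10.4753

Under the risk-neutral measure, an up-move has probability p* = (R−d)/(u−d) = 0.6812 and values discount at R = 1.13.
Expiry values: V(2,0)=38.9772, V(2,1)=21.6720, V(2,2)=0.0000
Node (1,0) S=25.0800: V=(p*·21.6720+(1−p*)·38.9772)/1.13=24.0616; Δ=(21.6720−38.9772)/(33.8580−16.5528)=-1.0000; B=V−Δ·S=49.1416
Node (1,1) S=51.3000: V=(p*·0.0000+(1−p*)·21.6720)/1.13=6.1150; Δ=(0.0000−21.6720)/(69.2550−33.8580)=-0.6123; B=V−Δ·S=37.5237
Node (0,0) S=38.0000: V=(p*·6.1150+(1−p*)·24.0616)/1.13=10.4753; Δ=(6.1150−24.0616)/(51.3000−25.0800)=-0.6845; B=V−Δ·S=36.4849
Verification: the root portfolio costs Δ(0,0)·S0 + B(0,0) = 10.4753, matching V0.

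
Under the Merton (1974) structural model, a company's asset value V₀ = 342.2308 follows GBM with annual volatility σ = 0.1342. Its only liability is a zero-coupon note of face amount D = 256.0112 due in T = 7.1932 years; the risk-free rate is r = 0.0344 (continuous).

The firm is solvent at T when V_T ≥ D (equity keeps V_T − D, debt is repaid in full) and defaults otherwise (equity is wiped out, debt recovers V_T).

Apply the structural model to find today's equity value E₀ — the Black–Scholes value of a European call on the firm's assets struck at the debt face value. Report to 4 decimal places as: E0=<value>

Apply the equity-as-call identities (strike 256.0112, horizon 7.1932 years):
d₁ = [ln(V₀/D) + (r + σ²/2)T] / (σ√T)
   = [ln(342.2308/256.0112) + (0.0344 + 0.5·0.1342²)·7.1932] / (0.1342·√7.1932)
   = [0.290264 + 0.312220] / 0.359926 = 1.673909
d₂ = d₁ − σ√T = 1.673909 − 0.359926 = 1.313982
N(d₁) = 0.952926,  N(d₂) = 0.905574,  e^(−rT) = 0.780792
E₀ = V₀·N(d₁) − D·e^(−rT)·N(d₂)
   = 342.2308·0.952926 − 256.0112·0.780792·0.905574 = 145.103930

E0=145.1039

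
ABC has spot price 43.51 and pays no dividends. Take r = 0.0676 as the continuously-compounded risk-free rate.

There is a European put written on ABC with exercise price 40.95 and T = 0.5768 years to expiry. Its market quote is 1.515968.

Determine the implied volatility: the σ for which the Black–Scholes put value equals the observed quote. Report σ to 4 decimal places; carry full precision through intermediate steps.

At σ = 0.2522 the Black–Scholes value reproduces the quote:
σ√T = 0.2522·√0.5768 = 0.191539
d₁ = (ln(S/K) + (r+σ²/2)T) / (σ√T) = (ln(43.51/40.95) + (0.0676+0.2522²/2)·0.5768) / 0.191539 = (0.060639 + 0.057335) / 0.191539 = 0.615928
d₂ = d₁ − σ√T = 0.615928 − 0.191539 = 0.424388
e^{−rT} = 0.961759
N(−d₁) = 0.268971,  N(−d₂) = 0.335641
V = K·e^{−rT}·N(−d₂) − S·N(−d₁) = 13.218902 − 11.702934 = 1.515968 (equal to the quote); since ∂V/∂σ > 0 for all σ, the implied volatility is unique

sigma = 0.2522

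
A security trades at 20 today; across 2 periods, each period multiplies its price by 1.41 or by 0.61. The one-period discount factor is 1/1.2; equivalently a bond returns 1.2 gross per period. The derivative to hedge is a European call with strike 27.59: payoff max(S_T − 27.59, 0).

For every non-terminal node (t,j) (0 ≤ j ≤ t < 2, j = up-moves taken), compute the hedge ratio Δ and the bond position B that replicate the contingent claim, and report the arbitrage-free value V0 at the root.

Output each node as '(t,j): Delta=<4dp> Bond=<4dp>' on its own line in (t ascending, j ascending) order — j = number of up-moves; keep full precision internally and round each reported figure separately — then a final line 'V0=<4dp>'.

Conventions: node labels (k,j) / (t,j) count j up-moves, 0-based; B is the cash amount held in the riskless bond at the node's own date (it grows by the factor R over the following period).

Since d<R<u, set p* = (R−d)/(u−d) = 0.7375; price each node as the discounted p*-expectation of its children.
Terminal payoffs: V(2,0)=0.0000, V(2,1)=0.0000, V(2,2)=12.1720
(1,0): S=12.2000. Δ = (V_up−V_dn)/(S_up−S_dn) = (0.0000−0.0000)/(17.2020−7.4420) = 0.0000. V = [p*·0.0000 + (1−p*)·0.0000]/1.2 = 0.0000. B = V − Δ·S = 0.0000.
(1,1): S=28.2000. Δ = (V_up−V_dn)/(S_up−S_dn) = (12.1720−0.0000)/(39.7620−17.2020) = 0.5395. V = [p*·12.1720 + (1−p*)·0.0000]/1.2 = 7.4807. B = V − Δ·S = -7.7343.
(0,0): S=20.0000. Δ = (V_up−V_dn)/(S_up−S_dn) = (7.4807−0.0000)/(28.2000−12.2000) = 0.4675. V = [p*·7.4807 + (1−p*)·0.0000]/1.2 = 4.5975. B = V − Δ·S = -4.7534.
Check: Δ(0,0)·S0 + B(0,0) = 4.5975 = V0.

(0,0): Delta=0.4675 Bond=-4.7534
(1,0): Delta=0.0000 Bond=0.0000
(1,1): Delta=0.5395 Bond=-7.7343
V0=4.5975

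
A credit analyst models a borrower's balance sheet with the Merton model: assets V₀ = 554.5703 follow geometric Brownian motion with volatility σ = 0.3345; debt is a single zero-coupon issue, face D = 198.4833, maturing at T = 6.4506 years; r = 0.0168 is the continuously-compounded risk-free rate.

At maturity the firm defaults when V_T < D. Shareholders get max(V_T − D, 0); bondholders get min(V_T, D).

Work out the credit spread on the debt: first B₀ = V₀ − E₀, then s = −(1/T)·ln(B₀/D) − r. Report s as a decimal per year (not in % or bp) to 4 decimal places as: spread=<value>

spread=0.0095

Apply the equity-as-call identities (strike 198.4833, horizon 6.4506 years):
d₁ = [ln(V₀/D) + (r + σ²/2)T] / (σ√T)
   = [ln(554.5703/198.4833) + (0.0168 + 0.5·0.3345²)·6.4506] / (0.3345·√6.4506)
   = [1.027489 + 0.469250] / 0.849564 = 1.761772
d₂ = d₁ − σ√T = 1.761772 − 0.849564 = 0.912208
N(d₁) = 0.960946,  N(d₂) = 0.819170,  e^(−rT) = 0.897295
E₀ = V₀·N(d₁) − D·e^(−rT)·N(d₂)
   = 554.5703·0.960946 − 198.4833·0.897295·0.819170 = 387.019425
B₀ = V₀ − E₀ = 554.5703 − 387.019425 = 167.550875
spread = −(1/T)·ln(B₀/D) − r = −(1/6.4506)·ln(167.550875/198.4833) − 0.0168 = 0.00946390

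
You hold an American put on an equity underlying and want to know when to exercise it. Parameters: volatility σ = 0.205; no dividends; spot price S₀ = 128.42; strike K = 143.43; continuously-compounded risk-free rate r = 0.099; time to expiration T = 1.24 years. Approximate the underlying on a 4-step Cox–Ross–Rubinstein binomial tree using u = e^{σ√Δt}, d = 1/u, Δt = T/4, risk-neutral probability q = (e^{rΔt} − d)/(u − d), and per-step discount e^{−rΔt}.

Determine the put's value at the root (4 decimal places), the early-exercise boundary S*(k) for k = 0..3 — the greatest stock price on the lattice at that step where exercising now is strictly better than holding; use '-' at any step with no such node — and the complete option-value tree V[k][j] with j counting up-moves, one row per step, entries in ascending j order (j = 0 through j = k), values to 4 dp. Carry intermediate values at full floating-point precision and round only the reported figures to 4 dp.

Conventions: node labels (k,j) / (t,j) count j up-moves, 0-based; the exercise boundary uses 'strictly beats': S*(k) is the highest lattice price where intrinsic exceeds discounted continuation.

params: Δt=0.31000 u=1.12091 d=0.89213 q=0.60773 e^(-rΔt)=0.96978
t_4 payoffs: 62.0809 41.2202 15.0100 0.0000 0.0000
t_3: node(3,0) S=91.1848 payoff=52.2452 vs cont=47.9102 → 52.2452 [stop]  node(3,1) S=114.5678 payoff=28.8622 vs cont=24.5272 → 28.8622 [stop]  node(3,2) S=143.9470 payoff=0.0000 vs cont=5.7101 → 5.7101 [wait]  node(3,3) S=180.8601 payoff=0.0000 vs cont=0.0000 → 0.0000 [wait]  ⇒ S*(3)=114.5678
t_2: node(2,0) S=102.2098 payoff=41.2202 vs cont=36.8852 → 41.2202 [stop]  node(2,1) S=128.4200 payoff=15.0100 vs cont=14.3450 → 15.0100 [stop]  node(2,2) S=161.3514 payoff=0.0000 vs cont=2.1722 → 2.1722 [wait]  ⇒ S*(2)=128.4200
t_1: node(1,0) S=114.5678 payoff=28.8622 vs cont=24.5272 → 28.8622 [stop]  node(1,1) S=143.9470 payoff=0.0000 vs cont=6.9903 → 6.9903 [wait]  ⇒ S*(1)=114.5678
t_0: node(0,0) S=128.4200 payoff=15.0100 vs cont=15.0995 → 15.0995 [wait]  ⇒ S*(0)=-

price = 15.0995
boundary = - 114.5678 128.4200 114.5678
tree:
15.0995
28.8622 6.9903
41.2202 15.0100 2.1722
52.2452 28.8622 5.7101 0.0000
62.0809 41.2202 15.0100 0.0000 0.0000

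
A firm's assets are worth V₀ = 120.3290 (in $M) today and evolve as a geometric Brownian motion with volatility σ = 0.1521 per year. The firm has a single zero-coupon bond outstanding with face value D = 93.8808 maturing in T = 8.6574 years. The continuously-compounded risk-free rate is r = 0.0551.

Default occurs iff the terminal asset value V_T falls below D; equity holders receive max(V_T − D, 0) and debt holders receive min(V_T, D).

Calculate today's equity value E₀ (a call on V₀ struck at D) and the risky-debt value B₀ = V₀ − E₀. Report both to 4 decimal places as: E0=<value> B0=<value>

E0=62.8784 B0=57.4506

With assets at 120.3290 and a single debt payment of 93.8808 at 8.6574 years:
d₁ = [ln(V₀/D) + (r + σ²/2)T] / (σ√T)
   = [ln(120.3290/93.8808) + (0.0551 + 0.5·0.1521²)·8.6574] / (0.1521·√8.6574)
   = [0.248204 + 0.577165] / 0.447531 = 1.844272
d₂ = d₁ − σ√T = 1.844272 − 0.447531 = 1.396741
N(d₁) = 0.967428,  N(d₂) = 0.918754,  e^(−rT) = 0.620628
E₀ = V₀·N(d₁) − D·e^(−rT)·N(d₂)
   = 120.3290·0.967428 − 93.8808·0.620628·0.918754 = 62.878370
B₀ = V₀ − E₀ = 120.3290 − 62.878370 = 57.450630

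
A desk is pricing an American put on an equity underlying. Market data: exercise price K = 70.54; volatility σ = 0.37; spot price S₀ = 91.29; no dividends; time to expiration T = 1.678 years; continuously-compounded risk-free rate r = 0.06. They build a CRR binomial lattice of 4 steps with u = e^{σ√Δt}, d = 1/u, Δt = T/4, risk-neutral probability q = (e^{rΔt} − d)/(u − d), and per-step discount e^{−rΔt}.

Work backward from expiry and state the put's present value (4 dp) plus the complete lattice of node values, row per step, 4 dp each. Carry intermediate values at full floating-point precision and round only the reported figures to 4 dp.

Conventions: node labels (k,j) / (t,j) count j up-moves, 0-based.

price = 5.5894
tree:
5.5894
9.6604 1.6927
16.2114 3.4241 0.0000
26.0570 6.9264 0.0000 0.0000
35.5360 14.0111 0.0000 0.0000 0.0000

params: Δt=0.41950 u=1.27080 d=0.78691 q=0.49305 e^(-rΔt)=0.97514
t_4 payoffs: 35.5360 14.0111 0.0000 0.0000 0.0000
k=3: node(3,0) S=44.4830 payoff=26.0570 vs cont=24.3037 → 26.0570 [stop]  node(3,1) S=71.8368 payoff=0.0000 vs cont=6.9264 → 6.9264 [wait]  node(3,2) S=116.0111 payoff=0.0000 vs cont=0.0000 → 0.0000 [wait]  node(3,3) S=187.3494 payoff=0.0000 vs cont=0.0000 → 0.0000 [wait]
k=2: node(2,0) S=56.5289 payoff=14.0111 vs cont=16.2114 → 16.2114 [wait]  node(2,1) S=91.2900 payoff=0.0000 vs cont=3.4241 → 3.4241 [wait]  node(2,2) S=147.4266 payoff=0.0000 vs cont=0.0000 → 0.0000 [wait]
k=1: node(1,0) S=71.8368 payoff=0.0000 vs cont=9.6604 → 9.6604 [wait]  node(1,1) S=116.0111 payoff=0.0000 vs cont=1.6927 → 1.6927 [wait]
k=0: node(0,0) S=91.2900 payoff=0.0000 vs cont=5.5894 → 5.5894 [wait]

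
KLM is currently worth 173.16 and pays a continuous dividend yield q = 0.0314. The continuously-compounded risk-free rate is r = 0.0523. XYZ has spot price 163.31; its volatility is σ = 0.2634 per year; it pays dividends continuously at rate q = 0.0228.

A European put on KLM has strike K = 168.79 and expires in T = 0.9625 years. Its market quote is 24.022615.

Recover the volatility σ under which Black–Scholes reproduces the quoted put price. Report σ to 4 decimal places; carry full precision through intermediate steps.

sigma = 0.4328

At σ = 0.4328 the Black–Scholes value reproduces the quote:
σ√T = 0.4328·√0.9625 = 0.424607
d₁ = (ln(S/K) + (r−q+σ²/2)T) / (σ√T) = (ln(173.16/168.79) + (0.0523−0.0314+0.4328²/2)·0.9625) / 0.424607 = (0.025561 + 0.110262) / 0.424607 = 0.319878
d₂ = d₁ − σ√T = 0.319878 − 0.424607 = -0.104729
e^{−rT} = 0.950907
e^{−qT} = 0.970230
N(−d₁) = 0.374530,  N(−d₂) = 0.541705
V = K·e^{−rT}·N(−d₂) − S·e^{−qT}·N(−d₁) = 86.945568 − 62.922953 = 24.022615 (equal to the quote); since ∂V/∂σ > 0 for all σ, the implied volatility is unique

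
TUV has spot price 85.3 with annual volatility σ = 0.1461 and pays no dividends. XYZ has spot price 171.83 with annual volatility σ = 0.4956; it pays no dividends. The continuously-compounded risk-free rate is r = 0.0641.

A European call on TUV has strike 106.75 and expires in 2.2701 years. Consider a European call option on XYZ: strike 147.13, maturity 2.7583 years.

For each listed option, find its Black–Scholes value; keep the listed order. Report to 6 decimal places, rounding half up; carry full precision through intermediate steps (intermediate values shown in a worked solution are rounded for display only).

[TUV call K=106.75]
σ√T = 0.1461·√2.2701 = 0.220127
d₁ = (ln(S/K) + (r+σ²/2)T) / (σ√T) = (ln(85.3/106.75) + (0.0641+0.1461²/2)·2.2701) / 0.220127 = (-0.224315 + 0.169741) / 0.220127 = -0.247920
d₂ = d₁ − σ√T = -0.247920 − 0.220127 = -0.468047
e^{−rT} = 0.864578
N(d₁) = 0.402098,  N(d₂) = 0.319875
price = S·N(d₁) − K·e^{−rT}·N(d₂) = 34.298958 − 29.522499 = 4.776459
[XYZ call K=147.13]
σ√T = 0.4956·√2.7583 = 0.823099
d₁ = (ln(S/K) + (r+σ²/2)T) / (σ√T) = (ln(171.83/147.13) + (0.0641+0.4956²/2)·2.7583) / 0.823099 = (0.155189 + 0.515553) / 0.823099 = 0.814898
d₂ = d₁ − σ√T = 0.814898 − 0.823099 = -0.008201
e^{−rT} = 0.837941
N(d₁) = 0.792435,  N(d₂) = 0.496729
price = S·N(d₁) − K·e^{−rT}·N(d₂) = 136.164067 − 61.239833 = 74.924234

price(TUV call K=106.75) = 4.776459
price(XYZ call K=147.13) = 74.924234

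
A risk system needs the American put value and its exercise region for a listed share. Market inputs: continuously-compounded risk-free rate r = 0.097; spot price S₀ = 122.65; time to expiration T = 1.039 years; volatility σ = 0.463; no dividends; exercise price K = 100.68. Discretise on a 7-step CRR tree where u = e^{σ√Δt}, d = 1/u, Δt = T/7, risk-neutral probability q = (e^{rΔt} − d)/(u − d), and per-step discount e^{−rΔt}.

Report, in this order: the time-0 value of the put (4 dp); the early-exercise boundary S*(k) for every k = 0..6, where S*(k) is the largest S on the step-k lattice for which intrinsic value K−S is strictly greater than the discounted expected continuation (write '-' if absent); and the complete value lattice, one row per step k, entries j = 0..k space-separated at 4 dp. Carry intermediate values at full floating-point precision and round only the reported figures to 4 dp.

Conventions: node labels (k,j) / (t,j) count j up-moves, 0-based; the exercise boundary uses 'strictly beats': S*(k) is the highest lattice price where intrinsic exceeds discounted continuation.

price = 8.0717
boundary = - - - - 60.0889 71.8229 85.8482
tree:
8.0717
12.7771 3.5256
19.6095 6.2069 0.9038
28.9374 10.7030 1.8190 0.0000
40.5911 17.9398 3.6612 0.0000 0.0000
50.4080 28.8571 7.3690 0.0000 0.0000 0.0000
58.6211 40.5911 14.8318 0.0000 0.0000 0.0000 0.0000
65.4924 50.4080 28.8571 0.0000 0.0000 0.0000 0.0000 0.0000

Δt=0.14843  u=1.19528  d=0.83663  q=0.49596  discount=0.98571
step 7 (expiry): payoffs max(K−S,0) = 65.4924 50.4080 28.8571 0.0000 0.0000 0.0000 0.0000 0.0000
step 6: (k=6,j=0): S=42.0589, K−S=58.6211, hold=57.1820 ⇒ V=58.6211 exercise | (k=6,j=1): S=60.0889, K−S=40.5911, hold=39.1519 ⇒ V=40.5911 exercise | (k=6,j=2): S=85.8482, K−S=14.8318, hold=14.3373 ⇒ V=14.8318 exercise | (k=6,j=3): S=122.6500, K−S=0.0000, hold=0.0000 ⇒ V=0.0000 continue | (k=6,j=4): S=175.2283, K−S=0.0000, hold=0.0000 ⇒ V=0.0000 continue | (k=6,j=5): S=250.3461, K−S=0.0000, hold=0.0000 ⇒ V=0.0000 continue | (k=6,j=6): S=357.6658, K−S=0.0000, hold=0.0000 ⇒ V=0.0000 continue  boundary S*=85.8482
step 5: (k=5,j=0): S=50.2720, K−S=50.4080, hold=48.9689 ⇒ V=50.4080 exercise | (k=5,j=1): S=71.8229, K−S=28.8571, hold=27.4180 ⇒ V=28.8571 exercise | (k=5,j=2): S=102.6123, K−S=0.0000, hold=7.3690 ⇒ V=7.3690 continue | (k=5,j=3): S=146.6006, K−S=0.0000, hold=0.0000 ⇒ V=0.0000 continue | (k=5,j=4): S=209.4462, K−S=0.0000, hold=0.0000 ⇒ V=0.0000 continue | (k=5,j=5): S=299.2327, K−S=0.0000, hold=0.0000 ⇒ V=0.0000 continue  boundary S*=71.8229
step 4: (k=4,j=0): S=60.0889, K−S=40.5911, hold=39.1519 ⇒ V=40.5911 exercise | (k=4,j=1): S=85.8482, K−S=14.8318, hold=17.9398 ⇒ V=17.9398 continue | (k=4,j=2): S=122.6500, K−S=0.0000, hold=3.6612 ⇒ V=3.6612 continue | (k=4,j=3): S=175.2283, K−S=0.0000, hold=0.0000 ⇒ V=0.0000 continue | (k=4,j=4): S=250.3461, K−S=0.0000, hold=0.0000 ⇒ V=0.0000 continue  boundary S*=60.0889
step 3: (k=3,j=0): S=71.8229, K−S=28.8571, hold=28.9374 ⇒ V=28.9374 continue | (k=3,j=1): S=102.6123, K−S=0.0000, hold=10.7030 ⇒ V=10.7030 continue | (k=3,j=2): S=146.6006, K−S=0.0000, hold=1.8190 ⇒ V=1.8190 continue | (k=3,j=3): S=209.4462, K−S=0.0000, hold=0.0000 ⇒ V=0.0000 continue  boundary S*=-
step 2: (k=2,j=0): S=85.8482, K−S=14.8318, hold=19.6095 ⇒ V=19.6095 continue | (k=2,j=1): S=122.6500, K−S=0.0000, hold=6.2069 ⇒ V=6.2069 continue | (k=2,j=2): S=175.2283, K−S=0.0000, hold=0.9038 ⇒ V=0.9038 continue  boundary S*=-
step 1: (k=1,j=0): S=102.6123, K−S=0.0000, hold=12.7771 ⇒ V=12.7771 continue | (k=1,j=1): S=146.6006, K−S=0.0000, hold=3.5256 ⇒ V=3.5256 continue  boundary S*=-
step 0: (k=0,j=0): S=122.6500, K−S=0.0000, hold=8.0717 ⇒ V=8.0717 continue  boundary S*=-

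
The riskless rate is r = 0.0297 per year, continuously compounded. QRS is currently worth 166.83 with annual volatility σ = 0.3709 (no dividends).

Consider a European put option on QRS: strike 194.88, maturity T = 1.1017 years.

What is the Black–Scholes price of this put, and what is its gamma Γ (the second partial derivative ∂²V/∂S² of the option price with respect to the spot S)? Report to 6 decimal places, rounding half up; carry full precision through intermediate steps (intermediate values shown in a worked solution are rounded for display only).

σ√T = 0.3709·√1.1017 = 0.389304
d₁ = (ln(S/K) + (r+σ²/2)T) / (σ√T) = (ln(166.83/194.88) + (0.0297+0.3709²/2)·1.1017) / 0.389304 = (-0.155409 + 0.108499) / 0.389304 = -0.120496
d₂ = d₁ − σ√T = -0.120496 − 0.389304 = -0.509800
e^{−rT} = 0.967809
N(−d₁) = 0.547955,  N(−d₂) = 0.694904
Put price V = K·e^{−rT}·N(−d₂) − S·N(−d₁) = 131.063507 − 91.415304 = 39.648204
φ(d₁) = (1/√(2π))·e^{−d₁²/2} = 0.396057
Γ = φ(d₁) / (S·σ·√T) = 0.006098

price = 39.648204
Γ = 0.006098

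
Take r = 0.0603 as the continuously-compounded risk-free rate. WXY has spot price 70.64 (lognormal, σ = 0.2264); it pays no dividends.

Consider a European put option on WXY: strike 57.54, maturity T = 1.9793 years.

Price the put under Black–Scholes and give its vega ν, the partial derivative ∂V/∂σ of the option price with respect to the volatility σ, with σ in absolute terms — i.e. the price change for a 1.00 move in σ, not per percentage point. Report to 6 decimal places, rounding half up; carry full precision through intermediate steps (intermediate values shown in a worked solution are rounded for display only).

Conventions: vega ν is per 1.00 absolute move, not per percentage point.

price = 1.525558
ν = 19.811353

σ√T = 0.2264·√1.9793 = 0.318517
d₁ = (ln(S/K) + (r+σ²/2)T) / (σ√T) = (ln(70.64/57.54) + (0.0603+0.2264²/2)·1.9793) / 0.318517 = (0.205116 + 0.170078) / 0.318517 = 1.177943
d₂ = d₁ − σ√T = 1.177943 − 0.318517 = 0.859426
e^{−rT} = 0.887496
N(−d₁) = 0.119410,  N(−d₂) = 0.195053
Put price V = K·e^{−rT}·N(−d₂) − S·N(−d₁) = 9.960661 − 8.435103 = 1.525558
φ(d₁) = (1/√(2π))·e^{−d₁²/2} = 0.199346
ν = S·φ(d₁)·√T = 19.811353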